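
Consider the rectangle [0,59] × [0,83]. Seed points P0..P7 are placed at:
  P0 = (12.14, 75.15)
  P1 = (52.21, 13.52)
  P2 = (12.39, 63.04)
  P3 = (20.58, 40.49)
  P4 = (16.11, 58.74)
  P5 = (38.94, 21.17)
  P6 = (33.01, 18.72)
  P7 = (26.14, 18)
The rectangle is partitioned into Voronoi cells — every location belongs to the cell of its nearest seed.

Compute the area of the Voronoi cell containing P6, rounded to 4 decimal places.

Area of P6's cell: 220.7987

1. box [0,59]×[0,83]: [(0, 0) (59, 0) (59, 83) (0, 83)]
2. ⊥bis P6·P0 via (22.575,46.935): [(0, 38.5859) (0, 0) (59, 0) (59, 60.4064)]  |A|=2920.2719
3. ⊥bis P6·P1 via (42.61,16.12): [(54.1149, 58.5997) (0, 38.5859) (0, 0) (38.2442, 0)]  |A|=2164.5841
4. ⊥bis P6·P2 via (22.7,40.88): [(53.1531, 55.0484) (0, 30.3188) (0, 0) (38.2442, 0)]  |A|=1858.4081
5. ⊥bis P6·P3 via (26.795,29.605): [(49.8232, 42.7534) (0, 14.3059) (0, 0) (38.2442, 0)]  |A|=1173.9165
6. ⊥bis P6·P4 via (24.56,38.73): [(49.8232, 42.7534) (0, 14.3059) (0, 0) (38.2442, 0)]  |A|=1173.9165
7. ⊥bis P6·P5 via (35.975,19.945): [(40.6085, 8.73) (30.9935, 32.0022) (0, 14.3059) (0, 0) (38.2442, 0)]  |A|=903.1254
8. ⊥bis P6·P7 via (29.575,18.36): [(40.6085, 8.73) (30.9935, 32.0022) (28.3061, 30.4678) (31.4992, 0) (38.2442, 0)]  |A|=220.7987
9. canonical 5-gon: [(40.6085, 8.73) (30.9935, 32.0022) (28.3061, 30.4678) (31.4992, 0) (38.2442, 0)]
10. shoelace: 220.7987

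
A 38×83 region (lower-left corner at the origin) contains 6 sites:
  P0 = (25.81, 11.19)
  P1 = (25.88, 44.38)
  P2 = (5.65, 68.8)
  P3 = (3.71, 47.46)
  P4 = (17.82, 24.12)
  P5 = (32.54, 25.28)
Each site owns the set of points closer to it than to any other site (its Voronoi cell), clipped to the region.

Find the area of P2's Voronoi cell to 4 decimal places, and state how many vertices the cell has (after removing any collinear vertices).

Area of P2's cell: 778.9543 (5 vertices)

1. box [0,38]×[0,83]: [(0, 0) (38, 0) (38, 83) (0, 83)]
2. ⊥bis P2·P0 via (15.73,39.995): [(0, 34.4905) (38, 47.7881) (38, 83) (0, 83)]  |A|=1590.7065
3. ⊥bis P2·P1 via (15.765,56.59): [(0, 43.53) (38, 75.0099) (38, 83) (0, 83)]  |A|=901.7424
4. ⊥bis P2·P3 via (4.68,58.13): [(0, 58.5555) (16.344, 57.0696) (38, 75.0099) (38, 83) (0, 83)]  |A|=778.9543
5. ⊥bis P2·P4 via (11.735,46.46): [(0, 58.5555) (16.344, 57.0696) (38, 75.0099) (38, 83) (0, 83)]  |A|=778.9543
6. ⊥bis P2·P5 via (19.095,47.04): [(0, 58.5555) (16.344, 57.0696) (38, 75.0099) (38, 83) (0, 83)]  |A|=778.9543
7. canonical 5-gon: [(0, 58.5555) (16.344, 57.0696) (38, 75.0099) (38, 83) (0, 83)]
8. shoelace: 778.9543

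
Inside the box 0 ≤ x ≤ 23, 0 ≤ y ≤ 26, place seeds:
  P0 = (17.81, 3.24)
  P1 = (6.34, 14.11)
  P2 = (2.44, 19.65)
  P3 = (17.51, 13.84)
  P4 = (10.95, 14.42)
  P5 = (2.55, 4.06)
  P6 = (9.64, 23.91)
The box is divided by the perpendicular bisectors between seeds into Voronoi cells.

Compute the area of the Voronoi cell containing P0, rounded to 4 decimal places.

1. box [0,23]×[0,26]: [(0, 0) (23, 0) (23, 26) (0, 26)]
2. ⊥bis P0·P1 via (12.075,8.675): [(3.8538, 0) (23, 0) (23, 20.203)]  |A|=193.4058
3. ⊥bis P0·P2 via (10.125,11.445): [(3.8538, 0) (23, 0) (23, 20.203)]  |A|=193.4058
4. ⊥bis P0·P3 via (17.66,8.54): [(11.7896, 8.3739) (3.8538, 0) (23, 0) (23, 8.6911)]  |A|=128.8793
5. ⊥bis P0·P4 via (14.38,8.83): [(13.7259, 8.4287) (9.2233, 5.6658) (3.8538, 0) (23, 0) (23, 8.6911)]  |A|=126.3278
6. ⊥bis P0·P5 via (10.18,3.65): [(13.7259, 8.4287) (10.3246, 6.3416) (9.9839, 0) (23, 0) (23, 8.6911)]  |A|=105.5847
7. ⊥bis P0·P6 via (13.725,13.575): [(13.7259, 8.4287) (10.3246, 6.3416) (9.9839, 0) (23, 0) (23, 8.6911)]  |A|=105.5847
8. canonical 5-gon: [(13.7259, 8.4287) (10.3246, 6.3416) (9.9839, 0) (23, 0) (23, 8.6911)]
9. shoelace: 105.5847

Area of P0's cell: 105.5847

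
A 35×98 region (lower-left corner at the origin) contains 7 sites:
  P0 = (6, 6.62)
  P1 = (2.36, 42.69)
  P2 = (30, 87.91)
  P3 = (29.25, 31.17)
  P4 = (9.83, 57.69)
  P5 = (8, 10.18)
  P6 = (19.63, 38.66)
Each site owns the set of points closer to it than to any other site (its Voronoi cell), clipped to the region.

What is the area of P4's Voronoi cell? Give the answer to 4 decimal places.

Area of P4's cell: 789.5528

1. box [0,35]×[0,98]: [(0, 0) (35, 0) (35, 98) (0, 98)]
2. ⊥bis P4·P0 via (7.915,32.155): [(0, 32.7486) (35, 30.1238) (35, 98) (0, 98)]  |A|=2329.734
3. ⊥bis P4·P1 via (6.095,50.19): [(0, 53.2253) (35, 35.7953) (35, 98) (0, 98)]  |A|=1872.1392
4. ⊥bis P4·P2 via (19.915,72.8): [(0, 86.092) (0, 53.2253) (35, 35.7953) (35, 62.7317)]  |A|=1046.5544
5. ⊥bis P4·P3 via (19.54,44.43): [(0, 86.092) (0, 53.2253) (18.7795, 43.8731) (35, 55.751) (35, 62.7317)]  |A|=884.7088
6. ⊥bis P4·P5 via (8.915,33.935): [(0, 86.092) (0, 53.2253) (18.7795, 43.8731) (35, 55.751) (35, 62.7317)]  |A|=884.7088
7. ⊥bis P4·P6 via (14.73,48.175): [(0, 86.092) (0, 53.2253) (12.474, 47.0132) (35, 58.6136) (35, 62.7317)]  |A|=789.5528
8. canonical 5-gon: [(0, 86.092) (0, 53.2253) (12.474, 47.0132) (35, 58.6136) (35, 62.7317)]
9. shoelace: 789.5528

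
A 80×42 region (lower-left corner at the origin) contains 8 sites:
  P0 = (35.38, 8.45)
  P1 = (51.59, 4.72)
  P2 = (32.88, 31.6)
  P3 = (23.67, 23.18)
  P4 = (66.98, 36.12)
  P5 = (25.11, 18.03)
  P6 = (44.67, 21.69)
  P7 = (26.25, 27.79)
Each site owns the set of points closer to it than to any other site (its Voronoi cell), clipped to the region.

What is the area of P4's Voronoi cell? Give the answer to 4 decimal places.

Area of P4's cell: 655.3776

1. box [0,80]×[0,42]: [(0, 0) (80, 0) (80, 42) (0, 42)]
2. ⊥bis P4·P0 via (51.18,22.285): [(70.6935, 0) (80, 0) (80, 42) (33.9169, 42)]  |A|=1163.1821
3. ⊥bis P4·P1 via (59.285,20.42): [(47.9472, 25.977) (80, 10.267) (80, 42) (33.9169, 42)]  |A|=877.7612
4. ⊥bis P4·P2 via (49.93,33.86): [(51.1853, 24.3899) (80, 10.267) (80, 42) (48.851, 42)]  |A|=731.4569
5. ⊥bis P4·P3 via (45.325,29.65): [(51.1853, 24.3899) (80, 10.267) (80, 42) (48.851, 42)]  |A|=731.4569
6. ⊥bis P4·P5 via (46.045,27.075): [(51.1853, 24.3899) (80, 10.267) (80, 42) (48.851, 42)]  |A|=731.4569
7. ⊥bis P4·P6 via (55.825,28.905): [(49.2366, 39.0912) (62.2544, 18.9646) (80, 10.267) (80, 42) (48.851, 42)]  |A|=655.3776
8. ⊥bis P4·P7 via (46.615,31.955): [(49.2366, 39.0912) (62.2544, 18.9646) (80, 10.267) (80, 42) (48.851, 42)]  |A|=655.3776
9. canonical 5-gon: [(49.2366, 39.0912) (62.2544, 18.9646) (80, 10.267) (80, 42) (48.851, 42)]
10. shoelace: 655.3776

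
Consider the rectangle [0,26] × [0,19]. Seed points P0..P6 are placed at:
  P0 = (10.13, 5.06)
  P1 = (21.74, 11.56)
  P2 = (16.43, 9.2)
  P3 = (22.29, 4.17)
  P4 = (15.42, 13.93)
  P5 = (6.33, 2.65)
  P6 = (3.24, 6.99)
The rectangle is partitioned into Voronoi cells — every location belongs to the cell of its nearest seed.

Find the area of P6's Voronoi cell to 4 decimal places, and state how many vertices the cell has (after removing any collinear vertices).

1. box [0,26]×[0,19]: [(0, 0) (26, 0) (26, 19) (0, 19)]
2. ⊥bis P6·P0 via (6.685,6.025): [(0, 0) (4.9973, 0) (10.3195, 19) (0, 19)]  |A|=145.5097
3. ⊥bis P6·P1 via (12.49,9.275): [(0, 0) (4.9973, 0) (10.1963, 18.5602) (10.0877, 19) (0, 19)]  |A|=145.4587
4. ⊥bis P6·P2 via (9.835,8.095): [(0, 0) (4.9973, 0) (8.8731, 13.8362) (8.0079, 19) (0, 19)]  |A|=139.5412
5. ⊥bis P6·P3 via (12.765,5.58): [(0, 0) (4.9973, 0) (8.8731, 13.8362) (8.0079, 19) (0, 19)]  |A|=139.5412
6. ⊥bis P6·P4 via (9.33,10.46): [(0, 0) (4.9973, 0) (8.3896, 12.1104) (4.464, 19) (0, 19)]  |A|=125.3387
7. ⊥bis P6·P5 via (4.785,4.82): [(0, 1.4132) (6.7367, 6.2096) (8.3896, 12.1104) (4.464, 19) (0, 19)]  |A|=105.0631
8. canonical 5-gon: [(0, 1.4132) (6.7367, 6.2096) (8.3896, 12.1104) (4.464, 19) (0, 19)]
9. shoelace: 105.0631

Area of P6's cell: 105.0631 (5 vertices)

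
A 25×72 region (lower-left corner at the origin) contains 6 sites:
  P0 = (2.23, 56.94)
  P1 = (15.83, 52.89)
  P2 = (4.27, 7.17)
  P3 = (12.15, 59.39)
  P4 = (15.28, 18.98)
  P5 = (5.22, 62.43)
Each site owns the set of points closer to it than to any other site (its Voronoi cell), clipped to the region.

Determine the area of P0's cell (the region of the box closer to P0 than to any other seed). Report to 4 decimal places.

1. box [0,25]×[0,72]: [(0, 0) (25, 0) (25, 72) (0, 72)]
2. ⊥bis P0·P1 via (9.03,54.915): [(0, 24.592) (14.1178, 72) (0, 72)]  |A|=334.6484
3. ⊥bis P0·P2 via (3.25,32.055): [(0, 31.9218) (2.2097, 32.0124) (14.1178, 72) (0, 72)]  |A|=326.55
4. ⊥bis P0·P3 via (7.19,58.165): [(0, 31.9218) (2.2097, 32.0124) (8.463, 53.0108) (3.7731, 72) (0, 72)]  |A|=228.3312
5. ⊥bis P0·P4 via (8.755,37.96): [(0, 34.9502) (3.4364, 36.1316) (8.463, 53.0108) (3.7731, 72) (0, 72)]  |A|=218.6322
6. ⊥bis P0·P5 via (3.725,59.685): [(0, 61.7137) (0, 34.9502) (3.4364, 36.1316) (8.463, 53.0108) (7.2948, 57.7408)]  |A|=154.2137
7. canonical 5-gon: [(0, 61.7137) (0, 34.9502) (3.4364, 36.1316) (8.463, 53.0108) (7.2948, 57.7408)]
8. shoelace: 154.2137

Area of P0's cell: 154.2137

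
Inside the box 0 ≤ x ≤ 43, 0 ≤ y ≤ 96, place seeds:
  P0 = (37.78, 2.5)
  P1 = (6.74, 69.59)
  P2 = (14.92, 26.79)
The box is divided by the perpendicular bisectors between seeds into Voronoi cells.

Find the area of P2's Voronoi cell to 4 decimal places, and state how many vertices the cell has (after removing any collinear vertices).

1. box [0,43]×[0,96]: [(0, 0) (43, 0) (43, 96) (0, 96)]
2. ⊥bis P2·P0 via (26.35,14.645): [(0, 0) (10.7889, 0) (43, 30.3148) (43, 96) (0, 96)]  |A|=3639.7636
3. ⊥bis P2·P1 via (10.83,48.19): [(0, 46.1202) (0, 0) (10.7889, 0) (43, 30.3148) (43, 54.3384)]  |A|=1671.622
4. canonical 5-gon: [(0, 46.1202) (0, 0) (10.7889, 0) (43, 30.3148) (43, 54.3384)]
5. shoelace: 1671.622

Area of P2's cell: 1671.6220 (5 vertices)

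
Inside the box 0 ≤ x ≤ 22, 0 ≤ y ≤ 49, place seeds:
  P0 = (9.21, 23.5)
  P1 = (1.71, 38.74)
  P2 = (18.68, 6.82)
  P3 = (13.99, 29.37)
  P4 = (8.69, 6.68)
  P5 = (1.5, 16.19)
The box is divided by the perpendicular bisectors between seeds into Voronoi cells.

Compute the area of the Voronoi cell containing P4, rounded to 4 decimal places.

Area of P4's cell: 168.7528

1. box [0,22]×[0,49]: [(0, 0) (22, 0) (22, 49) (0, 49)]
2. ⊥bis P4·P0 via (8.95,15.09): [(0, 15.3667) (0, 0) (22, 0) (22, 14.6866)]  |A|=330.5857
3. ⊥bis P4·P1 via (5.2,22.71): [(0, 15.3667) (0, 0) (22, 0) (22, 14.6866)]  |A|=330.5857
4. ⊥bis P4·P2 via (13.685,6.75): [(13.5701, 14.9472) (0, 15.3667) (0, 0) (13.7796, 0)]  |A|=207.2469
5. ⊥bis P4·P3 via (11.34,18.025): [(13.5701, 14.9472) (0, 15.3667) (0, 0) (13.7796, 0)]  |A|=207.2469
6. ⊥bis P4·P5 via (5.095,11.435): [(13.5701, 14.9472) (9.8909, 15.0609) (0, 7.5829) (0, 0) (13.7796, 0)]  |A|=168.7528
7. canonical 5-gon: [(13.5701, 14.9472) (9.8909, 15.0609) (0, 7.5829) (0, 0) (13.7796, 0)]
8. shoelace: 168.7528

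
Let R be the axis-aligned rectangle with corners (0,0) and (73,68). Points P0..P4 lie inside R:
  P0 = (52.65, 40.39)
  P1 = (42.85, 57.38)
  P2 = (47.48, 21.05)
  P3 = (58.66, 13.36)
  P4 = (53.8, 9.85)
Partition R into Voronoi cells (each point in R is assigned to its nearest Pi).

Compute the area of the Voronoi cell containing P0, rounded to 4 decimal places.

1. box [0,73]×[0,68]: [(0, 0) (73, 0) (73, 68) (0, 68)]
2. ⊥bis P0·P1 via (47.75,48.885): [(0, 21.3423) (0, 0) (73, 0) (73, 63.4494)]  |A|=3094.8999
3. ⊥bis P0·P2 via (50.065,30.72): [(26.964, 36.8954) (73, 24.589) (73, 63.4494)]  |A|=894.4911
4. ⊥bis P0·P3 via (55.655,26.875): [(26.964, 36.8954) (60.4556, 27.9424) (73, 30.7316) (73, 63.4494)]  |A|=855.9633
5. ⊥bis P0·P4 via (53.225,25.12): [(26.964, 36.8954) (60.4556, 27.9424) (73, 30.7316) (73, 63.4494)]  |A|=855.9633
6. canonical 4-gon: [(26.964, 36.8954) (60.4556, 27.9424) (73, 30.7316) (73, 63.4494)]
7. shoelace: 855.9633

Area of P0's cell: 855.9633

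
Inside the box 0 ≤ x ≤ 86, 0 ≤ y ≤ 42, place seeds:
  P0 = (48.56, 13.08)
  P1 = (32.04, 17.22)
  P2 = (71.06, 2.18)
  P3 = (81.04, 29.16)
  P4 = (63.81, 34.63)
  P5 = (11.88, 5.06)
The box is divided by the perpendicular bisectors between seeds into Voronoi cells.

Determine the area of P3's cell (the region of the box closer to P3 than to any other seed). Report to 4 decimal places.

Area of P3's cell: 388.5714

1. box [0,86]×[0,42]: [(0, 0) (86, 0) (86, 42) (0, 42)]
2. ⊥bis P3·P0 via (64.8,21.12): [(75.256, 0) (86, 0) (86, 42) (54.4629, 42)]  |A|=887.9048
3. ⊥bis P3·P1 via (56.54,23.19): [(75.256, 0) (86, 0) (86, 42) (54.4629, 42)]  |A|=887.9048
4. ⊥bis P3·P2 via (76.05,15.67): [(65.581, 19.5425) (86, 11.9895) (86, 42) (54.4629, 42)]  |A|=660.5153
5. ⊥bis P3·P4 via (72.425,31.895): [(68.1963, 18.5751) (86, 11.9895) (86, 42) (75.633, 42)]  |A|=388.5714
6. ⊥bis P3·P5 via (46.46,17.11): [(68.1963, 18.5751) (86, 11.9895) (86, 42) (75.633, 42)]  |A|=388.5714
7. canonical 4-gon: [(68.1963, 18.5751) (86, 11.9895) (86, 42) (75.633, 42)]
8. shoelace: 388.5714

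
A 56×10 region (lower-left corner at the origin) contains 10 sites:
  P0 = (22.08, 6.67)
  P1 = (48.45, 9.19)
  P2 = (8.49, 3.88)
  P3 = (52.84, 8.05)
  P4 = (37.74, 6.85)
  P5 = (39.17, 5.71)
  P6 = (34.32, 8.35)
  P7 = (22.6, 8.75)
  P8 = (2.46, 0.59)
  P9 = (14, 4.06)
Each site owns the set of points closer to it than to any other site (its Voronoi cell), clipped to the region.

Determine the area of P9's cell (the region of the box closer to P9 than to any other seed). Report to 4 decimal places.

Area of P9's cell: 69.3725

1. box [0,56]×[0,10]: [(0, 0) (56, 0) (56, 10) (0, 10)]
2. ⊥bis P9·P0 via (18.04,5.365): [(0, 0) (19.773, 0) (16.5428, 10) (0, 10)]  |A|=181.579
3. ⊥bis P9·P1 via (31.225,6.625): [(0, 0) (19.773, 0) (16.5428, 10) (0, 10)]  |A|=181.579
4. ⊥bis P9·P2 via (11.245,3.97): [(11.3747, 0) (19.773, 0) (16.5428, 10) (11.048, 10)]  |A|=69.4655
5. ⊥bis P9·P3 via (33.42,6.055): [(11.3747, 0) (19.773, 0) (16.5428, 10) (11.048, 10)]  |A|=69.4655
6. ⊥bis P9·P4 via (25.87,5.455): [(11.3747, 0) (19.773, 0) (16.5428, 10) (11.048, 10)]  |A|=69.4655
7. ⊥bis P9·P5 via (26.585,4.885): [(11.3747, 0) (19.773, 0) (16.5428, 10) (11.048, 10)]  |A|=69.4655
8. ⊥bis P9·P6 via (24.16,6.205): [(11.3747, 0) (19.773, 0) (16.5428, 10) (11.048, 10)]  |A|=69.4655
9. ⊥bis P9·P7 via (18.3,6.405): [(11.3747, 0) (19.773, 0) (16.8382, 9.0854) (16.3395, 10) (11.048, 10)]  |A|=69.3725
10. ⊥bis P9·P8 via (8.23,2.325): [(11.3747, 0) (19.773, 0) (16.8382, 9.0854) (16.3395, 10) (11.048, 10)]  |A|=69.3725
11. canonical 5-gon: [(11.3747, 0) (19.773, 0) (16.8382, 9.0854) (16.3395, 10) (11.048, 10)]
12. shoelace: 69.3725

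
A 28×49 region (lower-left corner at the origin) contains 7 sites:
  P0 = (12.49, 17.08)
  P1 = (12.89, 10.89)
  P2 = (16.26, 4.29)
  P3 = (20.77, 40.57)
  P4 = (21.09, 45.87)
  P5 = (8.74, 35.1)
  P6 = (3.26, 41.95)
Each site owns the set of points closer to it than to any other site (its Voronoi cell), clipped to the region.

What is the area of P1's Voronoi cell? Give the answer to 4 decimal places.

Area of P1's cell: 189.6510

1. box [0,28]×[0,49]: [(0, 0) (28, 0) (28, 49) (0, 49)]
2. ⊥bis P1·P0 via (12.69,13.985): [(0, 13.165) (0, 0) (28, 0) (28, 14.9743)]  |A|=393.9503
3. ⊥bis P1·P2 via (14.575,7.59): [(0, 13.165) (0, 0.1479) (28, 14.4449) (28, 14.9743)]  |A|=189.651
4. ⊥bis P1·P3 via (16.83,25.73): [(0, 13.165) (0, 0.1479) (28, 14.4449) (28, 14.9743)]  |A|=189.651
5. ⊥bis P1·P4 via (16.99,28.38): [(0, 13.165) (0, 0.1479) (28, 14.4449) (28, 14.9743)]  |A|=189.651
6. ⊥bis P1·P5 via (10.815,22.995): [(0, 13.165) (0, 0.1479) (28, 14.4449) (28, 14.9743)]  |A|=189.651
7. ⊥bis P1·P6 via (8.075,26.42): [(0, 13.165) (0, 0.1479) (28, 14.4449) (28, 14.9743)]  |A|=189.651
8. canonical 4-gon: [(0, 13.165) (0, 0.1479) (28, 14.4449) (28, 14.9743)]
9. shoelace: 189.651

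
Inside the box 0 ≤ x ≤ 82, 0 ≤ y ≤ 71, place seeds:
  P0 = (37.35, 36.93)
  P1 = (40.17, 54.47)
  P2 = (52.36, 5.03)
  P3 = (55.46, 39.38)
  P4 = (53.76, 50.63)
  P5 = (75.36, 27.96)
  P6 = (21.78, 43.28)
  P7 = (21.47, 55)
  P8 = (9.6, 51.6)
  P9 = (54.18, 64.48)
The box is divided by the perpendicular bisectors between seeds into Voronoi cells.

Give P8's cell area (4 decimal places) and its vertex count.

Area of P8's cell: 505.0506 (4 vertices)

1. box [0,82]×[0,71]: [(0, 0) (82, 0) (82, 71) (0, 71)]
2. ⊥bis P8·P0 via (23.475,44.265): [(0, 0) (0.0744, 0) (37.6084, 71) (0, 71)]  |A|=1337.739
3. ⊥bis P8·P1 via (24.885,53.035): [(0, 0) (0.0744, 0) (25.3715, 47.8525) (23.1984, 71) (0, 71)]  |A|=1170.9612
4. ⊥bis P8·P2 via (30.98,28.315): [(0, 0) (0.0744, 0) (25.3715, 47.8525) (23.1984, 71) (0, 71)]  |A|=1170.9612
5. ⊥bis P8·P3 via (32.53,45.49): [(0, 0) (0.0744, 0) (25.3715, 47.8525) (23.1984, 71) (0, 71)]  |A|=1170.9612
6. ⊥bis P8·P4 via (31.68,51.115): [(0, 0) (0.0744, 0) (25.3715, 47.8525) (23.1984, 71) (0, 71)]  |A|=1170.9612
7. ⊥bis P8·P5 via (42.48,39.78): [(0, 0) (0.0744, 0) (25.3715, 47.8525) (23.1984, 71) (0, 71)]  |A|=1170.9612
8. ⊥bis P8·P6 via (15.69,47.44): [(0, 24.4707) (24.2358, 59.9505) (23.1984, 71) (0, 71)]  |A|=692.0012
9. ⊥bis P8·P7 via (15.535,53.3): [(0, 24.4707) (16.7634, 49.0114) (10.4651, 71) (0, 71)]  |A|=505.0506
10. ⊥bis P8·P9 via (31.89,58.04): [(0, 24.4707) (16.7634, 49.0114) (10.4651, 71) (0, 71)]  |A|=505.0506
11. canonical 4-gon: [(0, 24.4707) (16.7634, 49.0114) (10.4651, 71) (0, 71)]
12. shoelace: 505.0506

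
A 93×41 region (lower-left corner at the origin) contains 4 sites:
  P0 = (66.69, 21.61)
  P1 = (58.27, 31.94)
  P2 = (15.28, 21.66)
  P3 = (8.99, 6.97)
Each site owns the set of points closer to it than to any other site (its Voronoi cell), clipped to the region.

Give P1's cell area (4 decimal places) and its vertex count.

Area of P1's cell: 739.1457 (3 vertices)

1. box [0,93]×[0,41]: [(0, 0) (93, 0) (93, 41) (0, 41)]
2. ⊥bis P1·P0 via (62.48,26.775): [(0, 0) (29.6313, 0) (79.9318, 41) (0, 41)]  |A|=2246.0445
3. ⊥bis P1·P2 via (36.775,26.8): [(40.9729, 9.2446) (79.9318, 41) (33.3794, 41)]  |A|=739.1457
4. ⊥bis P1·P3 via (33.63,19.455): [(40.9729, 9.2446) (79.9318, 41) (33.3794, 41)]  |A|=739.1457
5. canonical 3-gon: [(40.9729, 9.2446) (79.9318, 41) (33.3794, 41)]
6. shoelace: 739.1457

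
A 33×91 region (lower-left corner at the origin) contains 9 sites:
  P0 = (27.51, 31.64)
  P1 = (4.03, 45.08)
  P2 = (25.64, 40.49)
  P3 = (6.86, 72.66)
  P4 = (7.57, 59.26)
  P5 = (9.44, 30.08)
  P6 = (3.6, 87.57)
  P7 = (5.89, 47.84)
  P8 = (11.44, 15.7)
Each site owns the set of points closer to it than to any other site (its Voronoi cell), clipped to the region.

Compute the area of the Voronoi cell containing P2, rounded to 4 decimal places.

1. box [0,33]×[0,91]: [(0, 0) (33, 0) (33, 91) (0, 91)]
2. ⊥bis P2·P0 via (26.575,36.065): [(0, 30.4497) (33, 37.4226) (33, 91) (0, 91)]  |A|=1883.1068
3. ⊥bis P2·P1 via (14.835,42.785): [(12.7889, 33.152) (33, 37.4226) (33, 91) (25.0759, 91)]  |A|=770.6234
4. ⊥bis P2·P3 via (16.25,56.575): [(17.9783, 57.5839) (12.7889, 33.152) (33, 37.4226) (33, 66.3532)]  |A|=453.11
5. ⊥bis P2·P4 via (16.605,49.875): [(16.2731, 49.5554) (12.7889, 33.152) (33, 37.4226) (33, 65.6586)]  |A|=394.4765
6. ⊥bis P2·P5 via (17.54,35.285): [(16.2731, 49.5554) (14.3097, 40.3119) (18.1788, 34.2909) (33, 37.4226) (33, 65.6586)]  |A|=376.0469
7. ⊥bis P2·P6 via (14.62,64.03): [(16.2731, 49.5554) (14.3097, 40.3119) (18.1788, 34.2909) (33, 37.4226) (33, 65.6586)]  |A|=376.0469
8. ⊥bis P2·P7 via (15.765,44.165): [(18.6074, 51.8027) (14.3232, 40.2909) (18.1788, 34.2909) (33, 37.4226) (33, 65.6586)]  |A|=367.3413
9. ⊥bis P2·P8 via (18.54,28.095): [(18.6074, 51.8027) (14.3232, 40.2909) (18.1788, 34.2909) (33, 37.4226) (33, 65.6586)]  |A|=367.3413
10. canonical 5-gon: [(18.6074, 51.8027) (14.3232, 40.2909) (18.1788, 34.2909) (33, 37.4226) (33, 65.6586)]
11. shoelace: 367.3413

Area of P2's cell: 367.3413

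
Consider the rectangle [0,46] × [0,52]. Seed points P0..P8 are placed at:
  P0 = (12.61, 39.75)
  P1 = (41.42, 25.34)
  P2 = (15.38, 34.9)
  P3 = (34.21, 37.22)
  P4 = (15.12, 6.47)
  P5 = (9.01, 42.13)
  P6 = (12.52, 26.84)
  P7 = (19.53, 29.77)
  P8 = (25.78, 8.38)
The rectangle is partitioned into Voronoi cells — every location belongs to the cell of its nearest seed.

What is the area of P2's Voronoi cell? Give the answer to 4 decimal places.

1. box [0,46]×[0,52]: [(0, 0) (46, 0) (46, 52) (0, 52)]
2. ⊥bis P2·P0 via (13.995,37.325): [(0, 29.332) (0, 0) (46, 0) (46, 52) (39.6895, 52)]  |A|=1942.1589
3. ⊥bis P2·P1 via (28.4,30.12): [(35.5687, 49.6465) (0, 29.332) (0, 0) (17.3421, 0)]  |A|=952.1379
4. ⊥bis P2·P3 via (24.795,36.06): [(26.2488, 24.2604) (23.9394, 43.0046) (0, 29.332) (0, 0) (17.3421, 0)]  |A|=835.4776
5. ⊥bis P2·P4 via (15.25,20.685): [(24.9037, 20.5967) (26.2488, 24.2604) (23.9394, 43.0046) (0, 29.332) (0, 20.8245)]  |A|=397.5787
6. ⊥bis P2·P5 via (12.195,38.515): [(24.9037, 20.5967) (26.2488, 24.2604) (23.9394, 43.0046) (5.0381, 32.2094) (0, 27.7706) (0, 20.8245)]  |A|=393.6454
7. ⊥bis P2·P6 via (13.95,30.87): [(25.9595, 26.6086) (23.9394, 43.0046) (7.0067, 33.3337)]  |A|=148.5821
8. ⊥bis P2·P7 via (17.455,32.335): [(15.1275, 30.4522) (24.5471, 38.0723) (23.9394, 43.0046) (7.0067, 33.3337)]  |A|=89.2095
9. ⊥bis P2·P8 via (20.58,21.64): [(15.1275, 30.4522) (24.5471, 38.0723) (23.9394, 43.0046) (7.0067, 33.3337)]  |A|=89.2095
10. canonical 4-gon: [(15.1275, 30.4522) (24.5471, 38.0723) (23.9394, 43.0046) (7.0067, 33.3337)]
11. shoelace: 89.2095

Area of P2's cell: 89.2095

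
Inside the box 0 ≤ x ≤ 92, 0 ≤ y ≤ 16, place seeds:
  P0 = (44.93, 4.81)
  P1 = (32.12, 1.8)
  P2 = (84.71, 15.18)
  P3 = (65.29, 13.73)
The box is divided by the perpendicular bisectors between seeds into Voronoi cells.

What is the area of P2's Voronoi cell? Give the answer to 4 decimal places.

Area of P2's cell: 264.2886

1. box [0,92]×[0,16]: [(0, 0) (92, 0) (92, 16) (0, 16)]
2. ⊥bis P2·P0 via (64.82,9.995): [(67.4255, 0) (92, 0) (92, 16) (63.2546, 16)]  |A|=426.559
3. ⊥bis P2·P1 via (58.415,8.49): [(67.4255, 0) (92, 0) (92, 16) (63.2546, 16)]  |A|=426.559
4. ⊥bis P2·P3 via (75,14.455): [(76.0793, 0) (92, 0) (92, 16) (74.8846, 16)]  |A|=264.2886
5. canonical 4-gon: [(76.0793, 0) (92, 0) (92, 16) (74.8846, 16)]
6. shoelace: 264.2886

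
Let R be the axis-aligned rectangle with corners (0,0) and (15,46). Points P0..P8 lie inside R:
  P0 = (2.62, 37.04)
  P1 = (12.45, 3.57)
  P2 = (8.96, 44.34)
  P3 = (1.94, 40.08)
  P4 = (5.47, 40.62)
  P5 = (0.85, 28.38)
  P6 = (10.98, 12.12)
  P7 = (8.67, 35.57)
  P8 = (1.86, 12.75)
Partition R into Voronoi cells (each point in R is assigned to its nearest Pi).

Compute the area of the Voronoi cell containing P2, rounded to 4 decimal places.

1. box [0,15]×[0,46]: [(0, 0) (15, 0) (15, 46) (0, 46)]
2. ⊥bis P2·P0 via (5.79,40.69): [(0, 45.7186) (15, 32.6912) (15, 46) (0, 46)]  |A|=101.9268
3. ⊥bis P2·P1 via (10.705,23.955): [(0, 45.7186) (15, 32.6912) (15, 46) (0, 46)]  |A|=101.9268
4. ⊥bis P2·P3 via (5.45,42.21): [(7.0214, 39.6206) (15, 32.6912) (15, 46) (3.1501, 46)]  |A|=90.891
5. ⊥bis P2·P4 via (7.215,42.48): [(15, 35.1763) (15, 46) (3.463, 46)]  |A|=62.4362
6. ⊥bis P2·P5 via (4.905,36.36): [(15, 35.1763) (15, 46) (3.463, 46)]  |A|=62.4362
7. ⊥bis P2·P6 via (9.97,28.23): [(15, 35.1763) (15, 46) (3.463, 46)]  |A|=62.4362
8. ⊥bis P2·P7 via (8.815,39.955): [(9.9463, 39.9176) (15, 39.7505) (15, 46) (3.463, 46)]  |A|=50.878
9. ⊥bis P2·P8 via (5.41,28.545): [(9.9463, 39.9176) (15, 39.7505) (15, 46) (3.463, 46)]  |A|=50.878
10. canonical 4-gon: [(9.9463, 39.9176) (15, 39.7505) (15, 46) (3.463, 46)]
11. shoelace: 50.878

Area of P2's cell: 50.8780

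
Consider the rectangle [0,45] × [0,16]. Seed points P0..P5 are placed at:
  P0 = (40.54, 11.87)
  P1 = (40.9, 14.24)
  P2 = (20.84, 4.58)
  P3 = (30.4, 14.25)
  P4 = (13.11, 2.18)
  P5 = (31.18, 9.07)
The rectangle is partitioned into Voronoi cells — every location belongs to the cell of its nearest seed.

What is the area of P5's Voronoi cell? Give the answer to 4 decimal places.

1. box [0,45]×[0,16]: [(0, 0) (45, 0) (45, 16) (0, 16)]
2. ⊥bis P5·P0 via (35.86,10.47): [(0, 0) (38.9921, 0) (34.2057, 16) (0, 16)]  |A|=585.5822
3. ⊥bis P5·P1 via (36.04,11.655): [(0, 0) (38.9921, 0) (34.8185, 13.9514) (33.7289, 16) (0, 16)]  |A|=585.0938
4. ⊥bis P5·P2 via (26.01,6.825): [(28.9737, 0) (38.9921, 0) (34.8185, 13.9514) (33.7289, 16) (22.0259, 16)]  |A|=177.0975
5. ⊥bis P5·P3 via (30.79,11.66): [(24.3327, 10.6877) (28.9737, 0) (38.9921, 0) (35.3008, 12.3392)]  |A|=124.254
6. ⊥bis P5·P4 via (22.145,5.625): [(24.3327, 10.6877) (28.9737, 0) (38.9921, 0) (35.3008, 12.3392)]  |A|=124.254
7. canonical 4-gon: [(24.3327, 10.6877) (28.9737, 0) (38.9921, 0) (35.3008, 12.3392)]
8. shoelace: 124.254

Area of P5's cell: 124.2540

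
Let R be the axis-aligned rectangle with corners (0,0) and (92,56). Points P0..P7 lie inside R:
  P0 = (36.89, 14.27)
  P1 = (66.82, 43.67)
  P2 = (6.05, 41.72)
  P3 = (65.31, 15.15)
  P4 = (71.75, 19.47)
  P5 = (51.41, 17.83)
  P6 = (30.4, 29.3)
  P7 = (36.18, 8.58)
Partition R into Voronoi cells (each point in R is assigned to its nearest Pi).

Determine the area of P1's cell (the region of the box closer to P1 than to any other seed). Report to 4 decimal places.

1. box [0,92]×[0,56]: [(0, 0) (92, 0) (92, 56) (0, 56)]
2. ⊥bis P1·P0 via (51.855,28.97): [(80.312, 0) (92, 0) (92, 56) (25.3036, 56)]  |A|=2194.7619
3. ⊥bis P1·P2 via (36.435,42.695): [(36.3696, 44.7346) (80.312, 0) (92, 0) (92, 56) (36.0081, 56)]  |A|=2134.4671
4. ⊥bis P1·P3 via (66.065,29.41): [(36.3696, 44.7346) (50.6195, 30.2278) (92, 28.0369) (92, 56) (36.0081, 56)]  |A|=1377.7264
5. ⊥bis P1·P4 via (69.285,31.57): [(36.3696, 44.7346) (50.6195, 30.2278) (60.2051, 29.7203) (92, 36.1975) (92, 56) (36.0081, 56)]  |A|=1247.9935
6. ⊥bis P1·P5 via (59.115,30.75): [(36.3696, 44.7346) (37.3658, 43.7204) (60.6796, 29.8169) (92, 36.1975) (92, 56) (36.0081, 56)]  |A|=1182.2637
7. ⊥bis P1·P6 via (48.61,36.485): [(48.3366, 37.1778) (60.6796, 29.8169) (92, 36.1975) (92, 56) (40.9101, 56)]  |A|=1067.7848
8. ⊥bis P1·P7 via (51.5,26.125): [(48.3366, 37.1778) (60.6796, 29.8169) (92, 36.1975) (92, 56) (40.9101, 56)]  |A|=1067.7848
9. canonical 5-gon: [(48.3366, 37.1778) (60.6796, 29.8169) (92, 36.1975) (92, 56) (40.9101, 56)]
10. shoelace: 1067.7848

Area of P1's cell: 1067.7848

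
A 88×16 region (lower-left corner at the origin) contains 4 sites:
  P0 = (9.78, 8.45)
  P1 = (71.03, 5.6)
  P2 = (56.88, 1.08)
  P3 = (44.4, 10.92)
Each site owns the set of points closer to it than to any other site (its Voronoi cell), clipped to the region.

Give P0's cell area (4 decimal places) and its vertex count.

Area of P0's cell: 435.3635 (4 vertices)

1. box [0,88]×[0,16]: [(0, 0) (88, 0) (88, 16) (0, 16)]
2. ⊥bis P0·P1 via (40.405,7.025): [(0, 0) (40.0781, 0) (40.8226, 16) (0, 16)]  |A|=647.2059
3. ⊥bis P0·P2 via (33.33,4.765): [(0, 0) (32.5844, 0) (35.088, 16) (0, 16)]  |A|=541.3792
4. ⊥bis P0·P3 via (27.09,9.685): [(0, 0) (27.781, 0) (26.6394, 16) (0, 16)]  |A|=435.3635
5. canonical 4-gon: [(0, 0) (27.781, 0) (26.6394, 16) (0, 16)]
6. shoelace: 435.3635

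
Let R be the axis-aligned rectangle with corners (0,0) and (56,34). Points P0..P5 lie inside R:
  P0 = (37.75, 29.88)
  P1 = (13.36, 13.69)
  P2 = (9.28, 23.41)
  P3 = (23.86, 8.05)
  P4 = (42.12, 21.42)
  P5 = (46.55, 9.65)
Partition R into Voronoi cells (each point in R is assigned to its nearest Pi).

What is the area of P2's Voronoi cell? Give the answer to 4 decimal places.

Area of P2's cell: 353.7604

1. box [0,56]×[0,34]: [(0, 0) (56, 0) (56, 34) (0, 34)]
2. ⊥bis P2·P0 via (23.515,26.645): [(0, 0) (29.5703, 0) (21.8435, 34) (0, 34)]  |A|=874.0343
3. ⊥bis P2·P1 via (11.32,18.55): [(0, 13.7984) (24.1324, 23.9281) (21.8435, 34) (0, 34)]  |A|=353.7604
4. ⊥bis P2·P3 via (16.57,15.73): [(0, 13.7984) (24.1324, 23.9281) (21.8435, 34) (0, 34)]  |A|=353.7604
5. ⊥bis P2·P4 via (25.7,22.415): [(0, 13.7984) (24.1324, 23.9281) (21.8435, 34) (0, 34)]  |A|=353.7604
6. ⊥bis P2·P5 via (27.915,16.53): [(0, 13.7984) (24.1324, 23.9281) (21.8435, 34) (0, 34)]  |A|=353.7604
7. canonical 4-gon: [(0, 13.7984) (24.1324, 23.9281) (21.8435, 34) (0, 34)]
8. shoelace: 353.7604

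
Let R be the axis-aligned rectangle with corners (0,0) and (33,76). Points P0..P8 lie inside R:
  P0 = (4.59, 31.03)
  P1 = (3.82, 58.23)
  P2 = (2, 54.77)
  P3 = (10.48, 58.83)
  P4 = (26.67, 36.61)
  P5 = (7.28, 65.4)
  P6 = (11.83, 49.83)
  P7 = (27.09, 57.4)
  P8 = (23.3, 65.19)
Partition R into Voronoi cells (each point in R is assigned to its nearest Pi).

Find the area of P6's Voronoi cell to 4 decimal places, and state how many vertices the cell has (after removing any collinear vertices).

1. box [0,33]×[0,76]: [(0, 0) (33, 0) (33, 76) (0, 76)]
2. ⊥bis P6·P0 via (8.21,40.43): [(0, 43.5917) (33, 30.8832) (33, 76) (0, 76)]  |A|=1279.1636
3. ⊥bis P6·P1 via (7.825,54.03): [(0, 46.5683) (0, 43.5917) (33, 30.8832) (33, 76) (30.8647, 76)]  |A|=824.9633
4. ⊥bis P6·P2 via (6.915,52.3): [(7.747, 53.9557) (2.1271, 42.7726) (33, 30.8832) (33, 76) (30.8647, 76)]  |A|=799.2381
5. ⊥bis P6·P3 via (11.155,54.33): [(7.6727, 53.8076) (2.1271, 42.7726) (33, 30.8832) (33, 57.6067)]  |A|=541.7274
6. ⊥bis P6·P4 via (19.25,43.22): [(31.9222, 57.4451) (7.6727, 53.8076) (2.1271, 42.7726) (14.5794, 37.9771)]  |A|=286.5067
7. ⊥bis P6·P5 via (9.555,57.615): [(31.9222, 57.4451) (7.6727, 53.8076) (2.1271, 42.7726) (14.5794, 37.9771)]  |A|=286.5067
8. ⊥bis P6·P7 via (19.46,53.615): [(22.6971, 47.0895) (18.5547, 55.44) (7.6727, 53.8076) (2.1271, 42.7726) (14.5794, 37.9771)]  |A|=226.5413
9. ⊥bis P6·P8 via (17.565,57.51): [(22.6971, 47.0895) (18.5547, 55.44) (7.6727, 53.8076) (2.1271, 42.7726) (14.5794, 37.9771)]  |A|=226.5413
10. canonical 5-gon: [(22.6971, 47.0895) (18.5547, 55.44) (7.6727, 53.8076) (2.1271, 42.7726) (14.5794, 37.9771)]
11. shoelace: 226.5413

Area of P6's cell: 226.5413 (5 vertices)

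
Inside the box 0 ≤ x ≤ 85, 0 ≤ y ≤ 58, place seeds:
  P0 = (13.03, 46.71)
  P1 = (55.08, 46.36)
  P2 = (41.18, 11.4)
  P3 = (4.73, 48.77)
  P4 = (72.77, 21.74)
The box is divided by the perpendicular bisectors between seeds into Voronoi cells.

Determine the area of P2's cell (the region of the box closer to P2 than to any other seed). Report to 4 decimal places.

1. box [0,85]×[0,58]: [(0, 0) (85, 0) (85, 58) (0, 58)]
2. ⊥bis P2·P0 via (27.105,29.055): [(0, 7.4462) (0, 0) (85, 0) (85, 58) (63.4122, 58)]  |A|=3327.1368
3. ⊥bis P2·P1 via (48.13,28.88): [(33.955, 34.516) (0, 7.4462) (0, 0) (85, 0) (85, 14.2206)]  |A|=1956.2916
4. ⊥bis P2·P3 via (22.955,30.085): [(33.955, 34.516) (0, 7.4462) (0, 0) (85, 0) (85, 14.2206)]  |A|=1956.2916
5. ⊥bis P2·P4 via (56.975,16.57): [(53.6662, 26.6788) (33.955, 34.516) (0, 7.4462) (0, 0) (62.3987, 0)]  |A|=1432.0106
6. canonical 5-gon: [(53.6662, 26.6788) (33.955, 34.516) (0, 7.4462) (0, 0) (62.3987, 0)]
7. shoelace: 1432.0106

Area of P2's cell: 1432.0106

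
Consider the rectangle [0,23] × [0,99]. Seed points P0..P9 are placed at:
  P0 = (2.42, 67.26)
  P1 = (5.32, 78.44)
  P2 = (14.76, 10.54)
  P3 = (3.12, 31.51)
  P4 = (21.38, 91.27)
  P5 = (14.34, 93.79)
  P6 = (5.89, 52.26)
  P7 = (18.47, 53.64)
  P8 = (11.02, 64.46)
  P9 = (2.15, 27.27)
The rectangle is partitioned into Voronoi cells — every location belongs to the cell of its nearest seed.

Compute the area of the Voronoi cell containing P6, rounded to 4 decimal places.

Area of P6's cell: 215.1914

1. box [0,23]×[0,99]: [(0, 0) (23, 0) (23, 99) (0, 99)]
2. ⊥bis P6·P0 via (4.155,59.76): [(0, 58.7988) (0, 0) (23, 0) (23, 64.1195)]  |A|=1413.5603
3. ⊥bis P6·P1 via (5.605,65.35): [(0, 58.7988) (0, 0) (23, 0) (23, 64.1195)]  |A|=1413.5603
4. ⊥bis P6·P2 via (10.325,31.4): [(0, 58.7988) (0, 29.2048) (23, 34.0948) (23, 64.1195)]  |A|=685.6146
5. ⊥bis P6·P3 via (4.505,41.885): [(0, 58.7988) (0, 42.4864) (23, 39.416) (23, 64.1195)]  |A|=471.6825
6. ⊥bis P6·P4 via (13.635,71.765): [(0, 58.7988) (0, 42.4864) (23, 39.416) (23, 64.1195)]  |A|=471.6825
7. ⊥bis P6·P5 via (10.115,73.025): [(0, 58.7988) (0, 42.4864) (23, 39.416) (23, 64.1195)]  |A|=471.6825
8. ⊥bis P6·P7 via (12.18,52.95): [(11.2528, 61.402) (0, 58.7988) (0, 42.4864) (13.5259, 40.6808)]  |A|=229.8649
9. ⊥bis P6·P8 via (8.455,58.36): [(11.738, 56.9795) (4.7811, 59.9048) (0, 58.7988) (0, 42.4864) (13.5259, 40.6808)]  |A|=215.1914
10. ⊥bis P6·P9 via (4.02,39.765): [(11.738, 56.9795) (4.7811, 59.9048) (0, 58.7988) (0, 42.4864) (13.5259, 40.6808)]  |A|=215.1914
11. canonical 5-gon: [(11.738, 56.9795) (4.7811, 59.9048) (0, 58.7988) (0, 42.4864) (13.5259, 40.6808)]
12. shoelace: 215.1914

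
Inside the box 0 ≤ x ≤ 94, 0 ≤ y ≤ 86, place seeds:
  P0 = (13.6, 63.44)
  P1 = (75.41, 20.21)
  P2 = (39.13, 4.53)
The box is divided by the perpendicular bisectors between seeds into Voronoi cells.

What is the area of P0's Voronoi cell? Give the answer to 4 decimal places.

1. box [0,94]×[0,86]: [(0, 0) (94, 0) (94, 86) (0, 86)]
2. ⊥bis P0·P1 via (44.505,41.825): [(0, 0) (15.2525, 0) (75.4011, 86) (0, 86)]  |A|=3898.1045
3. ⊥bis P0·P2 via (26.365,33.985): [(0, 22.5591) (44.5265, 41.8557) (75.4011, 86) (0, 86)]  |A|=3076.6629
4. canonical 4-gon: [(0, 22.5591) (44.5265, 41.8557) (75.4011, 86) (0, 86)]
5. shoelace: 3076.6629

Area of P0's cell: 3076.6629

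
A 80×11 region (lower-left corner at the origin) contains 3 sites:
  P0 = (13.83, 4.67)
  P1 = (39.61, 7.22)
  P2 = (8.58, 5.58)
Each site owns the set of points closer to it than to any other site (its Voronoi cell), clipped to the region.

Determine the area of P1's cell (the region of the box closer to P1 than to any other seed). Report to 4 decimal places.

Area of P1's cell: 585.5958

1. box [0,80]×[0,11]: [(0, 0) (80, 0) (80, 11) (0, 11)]
2. ⊥bis P1·P0 via (26.72,5.945): [(27.308, 0) (80, 0) (80, 11) (26.22, 11)]  |A|=585.5958
3. ⊥bis P1·P2 via (24.095,6.4): [(27.308, 0) (80, 0) (80, 11) (26.22, 11)]  |A|=585.5958
4. canonical 4-gon: [(27.308, 0) (80, 0) (80, 11) (26.22, 11)]
5. shoelace: 585.5958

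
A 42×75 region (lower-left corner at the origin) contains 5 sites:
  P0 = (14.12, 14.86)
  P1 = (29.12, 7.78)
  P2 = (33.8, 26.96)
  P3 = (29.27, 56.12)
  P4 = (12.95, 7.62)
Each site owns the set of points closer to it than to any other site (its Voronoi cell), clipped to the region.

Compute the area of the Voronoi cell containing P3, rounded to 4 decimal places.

Area of P3's cell: 1429.6162

1. box [0,42]×[0,75]: [(0, 0) (42, 0) (42, 75) (0, 75)]
2. ⊥bis P3·P0 via (21.695,35.49): [(0, 43.4561) (42, 28.0343) (42, 75) (0, 75)]  |A|=1648.7019
3. ⊥bis P3·P1 via (29.195,31.95): [(0, 43.4561) (31.3542, 31.9433) (42, 31.9103) (42, 75) (0, 75)]  |A|=1628.0707
4. ⊥bis P3·P2 via (31.535,41.54): [(0, 43.4561) (13.0422, 38.6672) (42, 43.1657) (42, 75) (0, 75)]  |A|=1429.6162
5. ⊥bis P3·P4 via (21.11,31.87): [(0, 43.4561) (13.0422, 38.6672) (42, 43.1657) (42, 75) (0, 75)]  |A|=1429.6162
6. canonical 5-gon: [(0, 43.4561) (13.0422, 38.6672) (42, 43.1657) (42, 75) (0, 75)]
7. shoelace: 1429.6162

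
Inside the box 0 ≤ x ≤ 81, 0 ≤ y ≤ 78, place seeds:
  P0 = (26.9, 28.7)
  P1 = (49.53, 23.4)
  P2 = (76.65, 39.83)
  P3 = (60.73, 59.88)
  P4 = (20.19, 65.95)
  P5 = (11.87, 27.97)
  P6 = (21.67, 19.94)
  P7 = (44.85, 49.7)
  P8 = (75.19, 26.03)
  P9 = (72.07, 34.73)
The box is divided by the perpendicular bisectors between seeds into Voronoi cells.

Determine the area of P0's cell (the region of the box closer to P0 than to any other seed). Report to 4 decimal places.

1. box [0,81]×[0,78]: [(0, 0) (81, 0) (81, 78) (0, 78)]
2. ⊥bis P0·P1 via (38.215,26.05): [(0, 0) (32.114, 0) (50.3818, 78) (0, 78)]  |A|=3217.3378
3. ⊥bis P0·P2 via (51.775,34.265): [(0, 0) (32.114, 0) (46.0902, 59.6756) (41.9907, 78) (0, 78)]  |A|=3140.4563
4. ⊥bis P0·P3 via (43.815,44.29): [(0, 0) (32.114, 0) (42.756, 45.439) (12.7456, 78) (0, 78)]  |A|=2604.6023
5. ⊥bis P0·P4 via (23.545,47.325): [(0, 43.0837) (0, 0) (32.114, 0) (42.756, 45.439) (38.5299, 50.0243)]  |A|=1753.6589
6. ⊥bis P0·P5 via (19.385,28.335): [(18.5067, 46.4174) (20.7612, 0) (32.114, 0) (42.756, 45.439) (38.5299, 50.0243)]  |A|=873.1477
7. ⊥bis P0·P6 via (24.285,24.32): [(18.5067, 46.4174) (19.4395, 27.2129) (36.1507, 17.2358) (42.756, 45.439) (38.5299, 50.0243)]  |A|=554.5236
8. ⊥bis P0·P7 via (35.875,39.2): [(25.8778, 47.7452) (18.5067, 46.4174) (19.4395, 27.2129) (36.1507, 17.2358) (40.3908, 35.3401)]  |A|=432.7483
9. ⊥bis P0·P8 via (51.045,27.365): [(25.8778, 47.7452) (18.5067, 46.4174) (19.4395, 27.2129) (36.1507, 17.2358) (40.3908, 35.3401)]  |A|=432.7483
10. ⊥bis P0·P9 via (49.485,31.715): [(25.8778, 47.7452) (18.5067, 46.4174) (19.4395, 27.2129) (36.1507, 17.2358) (40.3908, 35.3401)]  |A|=432.7483
11. canonical 5-gon: [(25.8778, 47.7452) (18.5067, 46.4174) (19.4395, 27.2129) (36.1507, 17.2358) (40.3908, 35.3401)]
12. shoelace: 432.7483

Area of P0's cell: 432.7483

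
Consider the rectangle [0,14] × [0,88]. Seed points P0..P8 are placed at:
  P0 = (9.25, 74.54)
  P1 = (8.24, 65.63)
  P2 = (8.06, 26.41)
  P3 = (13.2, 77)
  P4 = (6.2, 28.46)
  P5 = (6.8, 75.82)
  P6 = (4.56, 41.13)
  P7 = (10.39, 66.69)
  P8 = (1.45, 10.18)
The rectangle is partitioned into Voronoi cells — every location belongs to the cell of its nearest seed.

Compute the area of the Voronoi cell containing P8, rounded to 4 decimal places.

1. box [0,14]×[0,88]: [(0, 0) (14, 0) (14, 88) (0, 88)]
2. ⊥bis P8·P0 via (5.35,42.36): [(0, 43.0084) (0, 0) (14, 0) (14, 41.3117)]  |A|=590.2404
3. ⊥bis P8·P1 via (4.845,37.905): [(0, 38.4983) (0, 0) (14, 0) (14, 36.7839)]  |A|=526.9756
4. ⊥bis P8·P2 via (4.755,18.295): [(0, 20.2316) (0, 0) (14, 0) (14, 14.5298)]  |A|=243.3295
5. ⊥bis P8·P3 via (7.325,43.59): [(0, 20.2316) (0, 0) (14, 0) (14, 14.5298)]  |A|=243.3295
6. ⊥bis P8·P4 via (3.825,19.32): [(0, 20.2316) (0, 0) (14, 0) (14, 14.5298)]  |A|=243.3295
7. ⊥bis P8·P5 via (4.125,43): [(0, 20.2316) (0, 0) (14, 0) (14, 14.5298)]  |A|=243.3295
8. ⊥bis P8·P6 via (3.005,25.655): [(0, 20.2316) (0, 0) (14, 0) (14, 14.5298)]  |A|=243.3295
9. ⊥bis P8·P7 via (5.92,38.435): [(0, 20.2316) (0, 0) (14, 0) (14, 14.5298)]  |A|=243.3295
10. canonical 4-gon: [(0, 20.2316) (0, 0) (14, 0) (14, 14.5298)]
11. shoelace: 243.3295

Area of P8's cell: 243.3295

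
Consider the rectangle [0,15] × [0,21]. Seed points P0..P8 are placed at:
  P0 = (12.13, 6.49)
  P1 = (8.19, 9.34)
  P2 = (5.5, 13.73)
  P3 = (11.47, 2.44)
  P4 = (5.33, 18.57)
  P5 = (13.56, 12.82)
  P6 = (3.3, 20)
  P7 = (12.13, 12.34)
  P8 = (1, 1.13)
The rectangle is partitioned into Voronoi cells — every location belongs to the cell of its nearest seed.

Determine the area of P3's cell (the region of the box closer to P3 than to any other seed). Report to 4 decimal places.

1. box [0,15]×[0,21]: [(0, 0) (15, 0) (15, 21) (0, 21)]
2. ⊥bis P3·P0 via (11.8,4.465): [(0, 6.388) (0, 0) (15, 0) (15, 3.9435)]  |A|=77.4861
3. ⊥bis P3·P1 via (9.83,5.89): [(8.1005, 5.0679) (0, 1.2172) (0, 0) (15, 0) (15, 3.9435)]  |A|=56.5431
4. ⊥bis P3·P2 via (8.485,8.085): [(8.1005, 5.0679) (0, 1.2172) (0, 0) (15, 0) (15, 3.9435)]  |A|=56.5431
5. ⊥bis P3·P4 via (8.4,10.505): [(8.1005, 5.0679) (0, 1.2172) (0, 0) (15, 0) (15, 3.9435)]  |A|=56.5431
6. ⊥bis P3·P5 via (12.515,7.63): [(8.1005, 5.0679) (0, 1.2172) (0, 0) (15, 0) (15, 3.9435)]  |A|=56.5431
7. ⊥bis P3·P6 via (7.385,11.22): [(8.1005, 5.0679) (0, 1.2172) (0, 0) (15, 0) (15, 3.9435)]  |A|=56.5431
8. ⊥bis P3·P7 via (11.8,7.39): [(8.1005, 5.0679) (0, 1.2172) (0, 0) (15, 0) (15, 3.9435)]  |A|=56.5431
9. ⊥bis P3·P8 via (6.235,1.785): [(8.1005, 5.0679) (5.952, 4.0466) (6.4583, 0) (15, 0) (15, 3.9435)]  |A|=39.8537
10. canonical 5-gon: [(8.1005, 5.0679) (5.952, 4.0466) (6.4583, 0) (15, 0) (15, 3.9435)]
11. shoelace: 39.8537

Area of P3's cell: 39.8537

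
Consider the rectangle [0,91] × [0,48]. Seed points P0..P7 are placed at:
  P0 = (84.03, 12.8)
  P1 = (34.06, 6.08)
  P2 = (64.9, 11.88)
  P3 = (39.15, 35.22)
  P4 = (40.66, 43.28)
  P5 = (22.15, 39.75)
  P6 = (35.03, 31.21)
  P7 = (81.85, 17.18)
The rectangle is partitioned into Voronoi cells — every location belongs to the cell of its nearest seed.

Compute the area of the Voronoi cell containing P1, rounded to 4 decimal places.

Area of P1's cell: 878.5041

1. box [0,91]×[0,48]: [(0, 0) (91, 0) (91, 48) (0, 48)]
2. ⊥bis P1·P0 via (59.045,9.44): [(0, 0) (60.3145, 0) (53.8594, 48) (0, 48)]  |A|=2740.1741
3. ⊥bis P1·P2 via (49.48,8.98): [(0, 0) (51.1688, 0) (42.1416, 48) (0, 48)]  |A|=2239.4509
4. ⊥bis P1·P3 via (36.605,20.65): [(0, 27.0439) (0, 0) (51.1688, 0) (47.648, 18.7211)]  |A|=1123.263
5. ⊥bis P1·P4 via (37.36,24.68): [(0, 27.0439) (0, 0) (51.1688, 0) (47.648, 18.7211)]  |A|=1123.263
6. ⊥bis P1·P5 via (28.105,22.915): [(26.6283, 22.3927) (0, 12.9735) (0, 0) (51.1688, 0) (47.648, 18.7211)]  |A|=935.9266
7. ⊥bis P1·P6 via (34.545,18.645): [(17.8548, 19.2892) (0, 12.9735) (0, 0) (51.1688, 0) (47.7582, 18.135)]  |A|=878.5041
8. ⊥bis P1·P7 via (57.955,11.63): [(17.8548, 19.2892) (0, 12.9735) (0, 0) (51.1688, 0) (47.7582, 18.135)]  |A|=878.5041
9. canonical 5-gon: [(17.8548, 19.2892) (0, 12.9735) (0, 0) (51.1688, 0) (47.7582, 18.135)]
10. shoelace: 878.5041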